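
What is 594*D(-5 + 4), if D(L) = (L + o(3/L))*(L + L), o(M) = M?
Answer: 4752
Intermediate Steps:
D(L) = 2*L*(L + 3/L) (D(L) = (L + 3/L)*(L + L) = (L + 3/L)*(2*L) = 2*L*(L + 3/L))
594*D(-5 + 4) = 594*(6 + 2*(-5 + 4)²) = 594*(6 + 2*(-1)²) = 594*(6 + 2*1) = 594*(6 + 2) = 594*8 = 4752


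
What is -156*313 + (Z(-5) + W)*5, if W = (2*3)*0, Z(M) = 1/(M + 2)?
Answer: -146489/3 ≈ -48830.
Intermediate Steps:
Z(M) = 1/(2 + M)
W = 0 (W = 6*0 = 0)
-156*313 + (Z(-5) + W)*5 = -156*313 + (1/(2 - 5) + 0)*5 = -48828 + (1/(-3) + 0)*5 = -48828 + (-1/3 + 0)*5 = -48828 - 1/3*5 = -48828 - 5/3 = -146489/3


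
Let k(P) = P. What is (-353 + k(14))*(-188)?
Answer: 63732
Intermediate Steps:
(-353 + k(14))*(-188) = (-353 + 14)*(-188) = -339*(-188) = 63732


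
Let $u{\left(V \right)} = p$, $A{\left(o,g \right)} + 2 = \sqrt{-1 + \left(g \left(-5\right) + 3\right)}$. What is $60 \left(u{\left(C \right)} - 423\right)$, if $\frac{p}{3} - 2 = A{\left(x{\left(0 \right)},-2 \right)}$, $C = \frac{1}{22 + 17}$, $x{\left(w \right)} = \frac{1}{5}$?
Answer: $-25380 + 360 \sqrt{3} \approx -24756.0$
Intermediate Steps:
$x{\left(w \right)} = \frac{1}{5}$
$C = \frac{1}{39} \approx 0.025641$
$A{\left(o,g \right)} = -2 + \sqrt{2 - 5 g}$ ($A{\left(o,g \right)} = -2 + \sqrt{-1 + \left(g \left(-5\right) + 3\right)} = -2 + \sqrt{-1 - \left(-3 + 5 g\right)} = -2 + \sqrt{2 - 5 g}$)
$p = 6 \sqrt{3}$ ($p = 6 + 3 \left(-2 + \sqrt{2 - -10}\right) = 6 + 3 \left(-2 + \sqrt{2 + 10}\right) = 6 + 3 \left(-2 + \sqrt{12}\right) = 6 + 3 \left(-2 + 2 \sqrt{3}\right) = 6 - \left(6 - 6 \sqrt{3}\right) = 6 \sqrt{3} \approx 10.392$)
$u{\left(V \right)} = 6 \sqrt{3}$
$60 \left(u{\left(C \right)} - 423\right) = 60 \left(6 \sqrt{3} - 423\right) = 60 \left(-423 + 6 \sqrt{3}\right) = -25380 + 360 \sqrt{3}$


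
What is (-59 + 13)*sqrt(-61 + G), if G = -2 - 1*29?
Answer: -92*I*sqrt(23) ≈ -441.22*I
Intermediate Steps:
G = -31 (G = -2 - 29 = -31)
(-59 + 13)*sqrt(-61 + G) = (-59 + 13)*sqrt(-61 - 31) = -92*I*sqrt(23)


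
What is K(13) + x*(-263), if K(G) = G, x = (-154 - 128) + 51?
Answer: 60766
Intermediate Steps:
x = -231 (x = -282 + 51 = -231)
K(13) + x*(-263) = 13 - 231*(-263) = 13 + 60753 = 60766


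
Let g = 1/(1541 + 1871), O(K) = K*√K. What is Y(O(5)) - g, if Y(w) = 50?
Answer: 170599/3412 ≈ 50.000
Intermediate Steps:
O(K) = K^(3/2)
g = 1/3412 ≈ 0.00029308
Y(O(5)) - g = 50 - 1*1/3412 = 50 - 1/3412 = 170599/3412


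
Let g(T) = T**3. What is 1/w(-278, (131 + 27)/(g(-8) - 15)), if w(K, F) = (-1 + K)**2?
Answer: 1/77841 ≈ 1.2847e-5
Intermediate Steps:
1/w(-278, (131 + 27)/(g(-8) - 15)) = 1/((-1 - 278)**2) = 1/((-279)**2) = 1/77841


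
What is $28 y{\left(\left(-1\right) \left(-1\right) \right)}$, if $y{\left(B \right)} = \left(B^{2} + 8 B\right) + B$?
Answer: $280$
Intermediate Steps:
$y{\left(B \right)} = B^{2} + 9 B$
$28 y{\left(\left(-1\right) \left(-1\right) \right)} = 28 \left(-1\right) \left(-1\right) \left(9 - -1\right) = 28 \cdot 1 \left(9 + 1\right) = 28 \cdot 1 \cdot 10 = 28 \cdot 10 = 280$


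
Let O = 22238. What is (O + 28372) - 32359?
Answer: 18251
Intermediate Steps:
(O + 28372) - 32359 = (22238 + 28372) - 32359 = 50610 - 32359 = 18251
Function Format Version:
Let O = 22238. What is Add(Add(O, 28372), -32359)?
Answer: 18251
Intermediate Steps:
Add(Add(O, 28372), -32359) = Add(Add(22238, 28372), -32359) = Add(50610, -32359) = 18251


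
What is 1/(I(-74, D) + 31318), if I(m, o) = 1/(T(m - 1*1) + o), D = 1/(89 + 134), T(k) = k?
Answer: 16724/523762009 ≈ 3.1931e-5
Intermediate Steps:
D = 1/223 ≈ 0.0044843
I(m, o) = 1/(-1 + m + o) (I(m, o) = 1/((m - 1*1) + o) = 1/((m - 1) + o) = 1/((-1 + m) + o) = 1/(-1 + m + o))
1/(I(-74, D) + 31318) = 1/(1/(-1 - 74 + 1/223) + 31318) = 1/(1/(-16724/223) + 31318) = 1/(-223/16724 + 31318) = 1/(523762009/16724) = 16724/523762009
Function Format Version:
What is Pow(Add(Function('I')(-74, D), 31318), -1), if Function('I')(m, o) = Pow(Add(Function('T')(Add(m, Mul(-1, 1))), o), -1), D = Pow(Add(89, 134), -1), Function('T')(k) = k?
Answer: Rational(16724, 523762009) ≈ 3.1931e-5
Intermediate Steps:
D = Rational(1, 223) (D = Pow(223, -1) = Rational(1, 223) ≈ 0.0044843)
Function('I')(m, o) = Pow(Add(-1, m, o), -1) (Function('I')(m, o) = Pow(Add(Add(m, Mul(-1, 1)), o), -1) = Pow(Add(Add(m, -1), o), -1) = Pow(Add(Add(-1, m), o), -1) = Pow(Add(-1, m, o), -1))
Pow(Add(Function('I')(-74, D), 31318), -1) = Pow(Add(Pow(Add(-1, -74, Rational(1, 223)), -1), 31318), -1) = Pow(Add(Pow(Rational(-16724, 223), -1), 31318), -1) = Pow(Add(Rational(-223, 16724), 31318), -1) = Pow(Rational(523762009, 16724), -1) = Rational(16724, 523762009)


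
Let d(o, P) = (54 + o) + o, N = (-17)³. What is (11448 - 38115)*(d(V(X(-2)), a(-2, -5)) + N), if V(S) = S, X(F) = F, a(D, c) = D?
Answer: 129681621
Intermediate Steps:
N = -4913
d(o, P) = 54 + 2*o
(11448 - 38115)*(d(V(X(-2)), a(-2, -5)) + N) = (11448 - 38115)*((54 + 2*(-2)) - 4913) = -26667*((54 - 4) - 4913) = -26667*(50 - 4913) = -26667*(-4863) = 129681621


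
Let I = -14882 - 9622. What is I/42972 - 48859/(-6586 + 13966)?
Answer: -190034039/26427780 ≈ -7.1907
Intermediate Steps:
I = -24504
I/42972 - 48859/(-6586 + 13966) = -24504/42972 - 48859/(-6586 + 13966) = -24504*1/42972 - 48859/7380 = -2042/3581 - 48859*1/7380 = -2042/3581 - 48859/7380 = -190034039/26427780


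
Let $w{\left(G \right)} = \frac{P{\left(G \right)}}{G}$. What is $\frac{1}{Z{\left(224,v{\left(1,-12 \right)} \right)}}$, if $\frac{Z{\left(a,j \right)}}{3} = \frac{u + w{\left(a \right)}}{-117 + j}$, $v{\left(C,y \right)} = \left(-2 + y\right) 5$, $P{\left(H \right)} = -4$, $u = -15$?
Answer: $\frac{10472}{2523} \approx 4.1506$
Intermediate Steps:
$v{\left(C,y \right)} = -10 + 5 y$
$w{\left(G \right)} = - \frac{4}{G}$
$Z{\left(a,j \right)} = \frac{3 \left(-15 - \frac{4}{a}\right)}{-117 + j}$ ($Z{\left(a,j \right)} = 3 \frac{-15 - \frac{4}{a}}{-117 + j} = \frac{3 \left(-15 - \frac{4}{a}\right)}{-117 + j}$)
$\frac{1}{Z{\left(224,v{\left(1,-12 \right)} \right)}} = \frac{1}{3 \cdot \frac{1}{224} \frac{1}{-117 + \left(-10 + 5 \left(-12\right)\right)} \left(-4 - 3360\right)} = \frac{1}{3 \cdot \frac{1}{224} \frac{1}{-117 - 70} \left(-4 - 3360\right)} = \frac{1}{3 \cdot \frac{1}{224} \frac{1}{-117 - 70} \left(-3364\right)} = \frac{1}{3 \cdot \frac{1}{224} \frac{1}{-187} \left(-3364\right)} = \frac{1}{3 \cdot \frac{1}{224} \left(- \frac{1}{187}\right) \left(-3364\right)} = \frac{1}{\frac{2523}{10472}} = \frac{10472}{2523}$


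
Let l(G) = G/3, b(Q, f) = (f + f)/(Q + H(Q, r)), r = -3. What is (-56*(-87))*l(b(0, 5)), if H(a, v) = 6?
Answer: 8120/3 ≈ 2706.7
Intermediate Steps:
b(Q, f) = 2*f/(6 + Q) (b(Q, f) = (f + f)/(Q + 6) = (2*f)/(6 + Q) = 2*f/(6 + Q))
l(G) = G/3 (l(G) = G*(1/3) = G/3)
(-56*(-87))*l(b(0, 5)) = (-56*(-87))*((2*5/(6 + 0))/3) = 4872*((2*5/6)/3) = 4872*((2*5*(1/6))/3) = 4872*((1/3)*(5/3)) = 4872*(5/9) = 8120/3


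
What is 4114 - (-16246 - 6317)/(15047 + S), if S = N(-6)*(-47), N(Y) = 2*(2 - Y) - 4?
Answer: 59605625/14483 ≈ 4115.6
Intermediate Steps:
N(Y) = -2*Y (N(Y) = (4 - 2*Y) - 4 = -2*Y)
S = -564 (S = -2*(-6)*(-47) = 12*(-47) = -564)
4114 - (-16246 - 6317)/(15047 + S) = 4114 - (-16246 - 6317)/(15047 - 564) = 4114 - (-22563)/14483 = 4114 - 1*(-22563/14483) = 4114 + 22563/14483 = 59605625/14483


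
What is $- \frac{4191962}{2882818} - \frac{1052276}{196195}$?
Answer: $- \frac{1927981089179}{282797238755} \approx -6.8175$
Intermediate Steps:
$- \frac{4191962}{2882818} - \frac{1052276}{196195} = \left(-4191962\right) \frac{1}{2882818} - \frac{1052276}{196195} = - \frac{2095981}{1441409} - \frac{1052276}{196195} = - \frac{1927981089179}{282797238755}$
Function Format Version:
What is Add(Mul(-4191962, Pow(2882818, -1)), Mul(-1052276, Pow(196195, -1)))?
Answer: Rational(-1927981089179, 282797238755) ≈ -6.8175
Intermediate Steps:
Add(Mul(-4191962, Pow(2882818, -1)), Mul(-1052276, Pow(196195, -1))) = Add(Mul(-4191962, Rational(1, 2882818)), Mul(-1052276, Rational(1, 196195))) = Add(Rational(-2095981, 1441409), Rational(-1052276, 196195)) = Rational(-1927981089179, 282797238755)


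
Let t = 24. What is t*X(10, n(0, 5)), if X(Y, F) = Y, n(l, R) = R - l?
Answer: 240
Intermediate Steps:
t*X(10, n(0, 5)) = 24*10 = 240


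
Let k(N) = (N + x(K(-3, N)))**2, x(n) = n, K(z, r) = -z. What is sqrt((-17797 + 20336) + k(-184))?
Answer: 10*sqrt(353) ≈ 187.88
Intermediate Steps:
k(N) = (3 + N)**2 (k(N) = (N - 1*(-3))**2 = (N + 3)**2 = (3 + N)**2)
sqrt((-17797 + 20336) + k(-184)) = sqrt((-17797 + 20336) + (3 - 184)**2) = sqrt(2539 + (-181)**2) = sqrt(2539 + 32761) = sqrt(35300) = 10*sqrt(353)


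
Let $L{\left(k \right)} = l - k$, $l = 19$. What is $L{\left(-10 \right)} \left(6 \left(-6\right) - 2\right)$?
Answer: $-1102$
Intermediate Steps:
$L{\left(k \right)} = 19 - k$
$L{\left(-10 \right)} \left(6 \left(-6\right) - 2\right) = \left(19 - -10\right) \left(6 \left(-6\right) - 2\right) = \left(19 + 10\right) \left(-36 - 2\right) = 29 \left(-38\right) = -1102$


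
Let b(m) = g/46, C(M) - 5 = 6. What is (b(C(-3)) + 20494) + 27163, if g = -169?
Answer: 2192053/46 ≈ 47653.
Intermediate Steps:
C(M) = 11 (C(M) = 5 + 6 = 11)
b(m) = -169/46
(b(C(-3)) + 20494) + 27163 = (-169/46 + 20494) + 27163 = 942555/46 + 27163 = 2192053/46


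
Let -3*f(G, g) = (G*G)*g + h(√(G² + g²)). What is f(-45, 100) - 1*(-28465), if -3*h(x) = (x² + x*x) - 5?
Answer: -109090/3 ≈ -36363.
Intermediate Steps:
h(x) = 5/3 - 2*x²/3 (h(x) = -((x² + x*x) - 5)/3 = -((x² + x²) - 5)/3 = -(2*x² - 5)/3 = -(-5 + 2*x²)/3 = 5/3 - 2*x²/3)
f(G, g) = -5/9 + 2*G²/9 + 2*g²/9 - g*G²/3 (f(G, g) = -((G*G)*g + (5/3 - (2*G²/3 + 2*g²/3)))/3 = -(G²*g + (5/3 - 2*(G² + g²)/3))/3 = -(g*G² + (5/3 + (-2*G²/3 - 2*g²/3)))/3 = -(g*G² + (5/3 - 2*G²/3 - 2*g²/3))/3 = -(5/3 - 2*G²/3 - 2*g²/3 + g*G²)/3 = -5/9 + 2*G²/9 + 2*g²/9 - g*G²/3)
f(-45, 100) - 1*(-28465) = (-5/9 + (2/9)*(-45)² + (2/9)*100² - ⅓*100*(-45)²) - 1*(-28465) = (-5/9 + (2/9)*2025 + (2/9)*10000 - ⅓*100*2025) + 28465 = (-5/9 + 450 + 20000/9 - 67500) + 28465 = -194485/3 + 28465 = -109090/3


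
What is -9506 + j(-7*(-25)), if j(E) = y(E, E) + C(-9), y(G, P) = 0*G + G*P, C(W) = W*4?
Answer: 21083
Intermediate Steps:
C(W) = 4*W
y(G, P) = G*P (y(G, P) = 0 + G*P = G*P)
j(E) = -36 + E² (j(E) = E*E + 4*(-9) = E² - 36 = -36 + E²)
-9506 + j(-7*(-25)) = -9506 + (-36 + (-7*(-25))²) = -9506 + (-36 + 175²) = -9506 + (-36 + 30625) = -9506 + 30589 = 21083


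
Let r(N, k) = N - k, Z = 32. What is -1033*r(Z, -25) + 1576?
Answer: -57305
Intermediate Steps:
-1033*r(Z, -25) + 1576 = -1033*(32 - 1*(-25)) + 1576 = -1033*(32 + 25) + 1576 = -1033*57 + 1576 = -58881 + 1576 = -57305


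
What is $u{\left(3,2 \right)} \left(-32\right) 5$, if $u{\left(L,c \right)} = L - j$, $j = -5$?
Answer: $-1280$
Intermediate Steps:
$u{\left(L,c \right)} = 5 + L$ ($u{\left(L,c \right)} = L - -5 = L + 5 = 5 + L$)
$u{\left(3,2 \right)} \left(-32\right) 5 = \left(5 + 3\right) \left(-32\right) 5 = 8 \left(-32\right) 5 = \left(-256\right) 5 = -1280$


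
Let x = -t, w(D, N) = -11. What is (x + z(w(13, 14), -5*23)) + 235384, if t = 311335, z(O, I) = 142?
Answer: -75809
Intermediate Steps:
x = -311335 (x = -1*311335 = -311335)
(x + z(w(13, 14), -5*23)) + 235384 = (-311335 + 142) + 235384 = -311193 + 235384 = -75809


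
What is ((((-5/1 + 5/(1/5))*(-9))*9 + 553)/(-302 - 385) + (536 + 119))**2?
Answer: 203447906704/471969 ≈ 4.3106e+5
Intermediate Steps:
((((-5/1 + 5/(1/5))*(-9))*9 + 553)/(-302 - 385) + (536 + 119))**2 = ((((-5*1 + 5/(1/5))*(-9))*9 + 553)/(-687) + 655)**2 = ((((-5 + 5*5)*(-9))*9 + 553)*(-1/687) + 655)**2 = ((((-5 + 25)*(-9))*9 + 553)*(-1/687) + 655)**2 = (((20*(-9))*9 + 553)*(-1/687) + 655)**2 = ((-180*9 + 553)*(-1/687) + 655)**2 = ((-1620 + 553)*(-1/687) + 655)**2 = (-1067*(-1/687) + 655)**2 = (1067/687 + 655)**2 = (451052/687)**2 = 203447906704/471969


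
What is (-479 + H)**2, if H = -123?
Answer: 362404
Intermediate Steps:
(-479 + H)**2 = (-479 - 123)**2 = (-602)**2 = 362404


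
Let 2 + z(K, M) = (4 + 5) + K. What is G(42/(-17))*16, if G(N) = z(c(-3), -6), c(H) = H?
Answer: 64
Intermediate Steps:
z(K, M) = 7 + K (z(K, M) = -2 + ((4 + 5) + K) = -2 + (9 + K) = 7 + K)
G(N) = 4 (G(N) = 7 - 3 = 4)
G(42/(-17))*16 = 4*16 = 64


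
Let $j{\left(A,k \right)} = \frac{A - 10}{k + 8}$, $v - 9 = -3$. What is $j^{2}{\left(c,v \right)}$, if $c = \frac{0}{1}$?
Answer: $\frac{25}{49} \approx 0.5102$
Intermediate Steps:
$v = 6$ ($v = 9 - 3 = 6$)
$c = 0$ ($c = 0 \cdot 1 = 0$)
$j{\left(A,k \right)} = \frac{-10 + A}{8 + k}$
$j^{2}{\left(c,v \right)} = \left(\frac{-10 + 0}{8 + 6}\right)^{2} = \left(\frac{1}{14} \left(-10\right)\right)^{2} = \left(- \frac{5}{7}\right)^{2} = \frac{25}{49}$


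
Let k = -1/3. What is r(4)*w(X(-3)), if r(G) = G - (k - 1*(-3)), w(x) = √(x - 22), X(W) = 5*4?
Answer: 4*I*√2/3 ≈ 1.8856*I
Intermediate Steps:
X(W) = 20
w(x) = √(-22 + x)
k = -⅓ (k = -1*⅓ = -⅓ ≈ -0.33333)
r(G) = -8/3 + G (r(G) = G - (-⅓ - 1*(-3)) = G - (-⅓ + 3) = G - 1*8/3 = G - 8/3 = -8/3 + G)
r(4)*w(X(-3)) = (-8/3 + 4)*√(-22 + 20) = 4*√(-2)/3 = 4*(I*√2)/3 = 4*I*√2/3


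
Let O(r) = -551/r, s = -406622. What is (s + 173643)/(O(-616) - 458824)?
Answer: 143515064/282635033 ≈ 0.50778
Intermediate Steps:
(s + 173643)/(O(-616) - 458824) = (-406622 + 173643)/(-551/(-616) - 458824) = -232979/(-551*(-1/616) - 458824) = -232979/(551/616 - 458824) = -232979/(-282635033/616) = -232979*(-616/282635033) = 143515064/282635033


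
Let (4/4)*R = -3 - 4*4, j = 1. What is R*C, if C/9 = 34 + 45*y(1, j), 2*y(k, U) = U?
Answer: -19323/2 ≈ -9661.5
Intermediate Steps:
y(k, U) = U/2
R = -19 (R = -3 - 4*4 = -3 - 16 = -19)
C = 1017/2 (C = 9*(34 + 45*((½)*1)) = 9*(34 + 45*(½)) = 9*(34 + 45/2) = 9*(113/2) = 1017/2 ≈ 508.50)
R*C = -19*1017/2 = -19323/2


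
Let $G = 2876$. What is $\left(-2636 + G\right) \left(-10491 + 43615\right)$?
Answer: $7949760$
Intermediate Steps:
$\left(-2636 + G\right) \left(-10491 + 43615\right) = \left(-2636 + 2876\right) \left(-10491 + 43615\right) = 240 \cdot 33124 = 7949760$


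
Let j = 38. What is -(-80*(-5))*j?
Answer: -15200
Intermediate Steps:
-(-80*(-5))*j = -(-80*(-5))*38 = -(-40*(-10))*38 = -400*38 = -1*15200 = -15200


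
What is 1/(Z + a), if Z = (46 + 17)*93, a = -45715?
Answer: -1/39856 ≈ -2.5090e-5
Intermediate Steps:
Z = 5859 (Z = 63*93 = 5859)
1/(Z + a) = 1/(5859 - 45715) = 1/(-39856) = -1/39856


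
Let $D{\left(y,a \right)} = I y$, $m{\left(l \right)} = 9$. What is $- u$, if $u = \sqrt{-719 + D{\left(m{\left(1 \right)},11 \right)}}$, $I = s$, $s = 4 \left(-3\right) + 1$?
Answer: $- i \sqrt{818} \approx - 28.601 i$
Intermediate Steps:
$s = -11$ ($s = -12 + 1 = -11$)
$I = -11$
$D{\left(y,a \right)} = - 11 y$
$u = i \sqrt{818}$ ($u = \sqrt{-719 - 99} = \sqrt{-818} = i \sqrt{818} \approx 28.601 i$)
$- u = - i \sqrt{818}$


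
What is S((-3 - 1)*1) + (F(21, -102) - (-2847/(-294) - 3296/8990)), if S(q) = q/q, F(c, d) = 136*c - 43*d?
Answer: 3186509679/440510 ≈ 7233.7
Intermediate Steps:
F(c, d) = -43*d + 136*c
S(q) = 1
S((-3 - 1)*1) + (F(21, -102) - (-2847/(-294) - 3296/8990)) = 1 + ((-43*(-102) + 136*21) - (-2847/(-294) - 3296/8990)) = 1 + ((4386 + 2856) - (-2847*(-1/294) - 3296*1/8990)) = 1 + (7242 - (949/98 - 1648/4495)) = 1 + (7242 - 1*4104251/440510) = 1 + (7242 - 4104251/440510) = 1 + 3186069169/440510 = 3186509679/440510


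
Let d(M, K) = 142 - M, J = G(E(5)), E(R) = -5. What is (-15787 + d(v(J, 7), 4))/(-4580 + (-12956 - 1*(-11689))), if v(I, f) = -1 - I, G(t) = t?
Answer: 15649/5847 ≈ 2.6764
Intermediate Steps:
J = -5
(-15787 + d(v(J, 7), 4))/(-4580 + (-12956 - 1*(-11689))) = (-15787 + (142 - (-1 - 1*(-5))))/(-4580 + (-12956 - 1*(-11689))) = (-15787 + (142 - (-1 + 5)))/(-4580 + (-12956 + 11689)) = (-15787 + (142 - 1*4))/(-4580 - 1267) = (-15787 + (142 - 4))/(-5847) = (-15787 + 138)*(-1/5847) = -15649*(-1/5847) = 15649/5847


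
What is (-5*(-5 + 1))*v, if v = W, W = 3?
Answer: 60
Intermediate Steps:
v = 3
(-5*(-5 + 1))*v = -5*(-5 + 1)*3 = -(-20)*3 = -5*(-4)*3 = 20*3 = 60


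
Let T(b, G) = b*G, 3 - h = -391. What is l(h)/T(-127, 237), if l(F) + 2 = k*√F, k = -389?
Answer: 2/30099 + 389*√394/30099 ≈ 0.25660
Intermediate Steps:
h = 394 (h = 3 - 1*(-391) = 3 + 391 = 394)
l(F) = -2 - 389*√F
T(b, G) = G*b
l(h)/T(-127, 237) = (-2 - 389*√394)/((237*(-127))) = (-2 - 389*√394)/(-30099) = (-2 - 389*√394)*(-1/30099) = 2/30099 + 389*√394/30099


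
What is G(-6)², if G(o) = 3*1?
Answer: 9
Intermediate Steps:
G(o) = 3
G(-6)² = 3² = 9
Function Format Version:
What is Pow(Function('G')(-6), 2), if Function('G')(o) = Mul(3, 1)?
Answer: 9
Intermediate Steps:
Function('G')(o) = 3
Pow(Function('G')(-6), 2) = Pow(3, 2) = 9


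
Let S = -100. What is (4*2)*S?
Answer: -800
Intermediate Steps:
(4*2)*S = (4*2)*(-100) = 8*(-100) = -800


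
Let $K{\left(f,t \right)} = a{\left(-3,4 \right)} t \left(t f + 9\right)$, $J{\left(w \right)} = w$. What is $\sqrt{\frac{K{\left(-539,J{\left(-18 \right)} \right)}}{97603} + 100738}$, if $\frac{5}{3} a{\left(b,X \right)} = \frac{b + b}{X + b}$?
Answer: $\frac{\sqrt{23993160571813510}}{488015} \approx 317.4$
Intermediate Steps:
$a{\left(b,X \right)} = \frac{6 b}{5 \left(X + b\right)}$ ($a{\left(b,X \right)} = \frac{3 \frac{b + b}{X + b}}{5} = \frac{3 \frac{2 b}{X + b}}{5} = \frac{6 b}{5 \left(X + b\right)}$)
$K{\left(f,t \right)} = - \frac{18 t \left(9 + f t\right)}{5}$ ($K{\left(f,t \right)} = \frac{6}{5} \left(-3\right) \frac{1}{4 - 3} t \left(t f + 9\right) = \frac{6}{5} \left(-3\right) 1^{-1} t \left(f t + 9\right) = \frac{6}{5} \left(-3\right) 1 t \left(9 + f t\right) = - \frac{18 t}{5} \left(9 + f t\right) = - \frac{18 t \left(9 + f t\right)}{5}$)
$\sqrt{\frac{K{\left(-539,J{\left(-18 \right)} \right)}}{97603} + 100738} = \sqrt{\frac{\left(- \frac{18}{5}\right) \left(-18\right) \left(9 - -9702\right)}{97603} + 100738} = \sqrt{\left(- \frac{18}{5}\right) \left(-18\right) \left(9 + 9702\right) \frac{1}{97603} + 100738} = \sqrt{\left(- \frac{18}{5}\right) \left(-18\right) 9711 \cdot \frac{1}{97603} + 100738} = \sqrt{\frac{3146364}{5} \cdot \frac{1}{97603} + 100738} = \sqrt{\frac{3146364}{488015} + 100738} = \sqrt{\frac{49164801434}{488015}} = \frac{\sqrt{23993160571813510}}{488015}$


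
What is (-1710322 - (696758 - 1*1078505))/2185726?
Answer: -1328575/2185726 ≈ -0.60784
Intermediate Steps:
(-1710322 - (696758 - 1*1078505))/2185726 = (-1710322 - (696758 - 1078505))*(1/2185726) = (-1710322 - 1*(-381747))*(1/2185726) = (-1710322 + 381747)*(1/2185726) = -1328575*1/2185726 = -1328575/2185726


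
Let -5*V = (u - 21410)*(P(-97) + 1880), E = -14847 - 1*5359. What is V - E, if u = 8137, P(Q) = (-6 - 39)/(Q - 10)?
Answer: 536280835/107 ≈ 5.0120e+6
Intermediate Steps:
P(Q) = -45/(-10 + Q)
E = -20206 (E = -14847 - 5359 = -20206)
V = 534118793/107 (V = -(8137 - 21410)*(-45/(-10 - 97) + 1880)/5 = -(-13273)*(-45/(-107) + 1880)/5 = -(-13273)*(-45*(-1/107) + 1880)/5 = -(-13273)*(45/107 + 1880)/5 = -(-13273)*201205/(5*107) = -⅕*(-2670593965/107) = 534118793/107 ≈ 4.9918e+6)
V - E = 534118793/107 - 1*(-20206) = 534118793/107 + 20206 = 536280835/107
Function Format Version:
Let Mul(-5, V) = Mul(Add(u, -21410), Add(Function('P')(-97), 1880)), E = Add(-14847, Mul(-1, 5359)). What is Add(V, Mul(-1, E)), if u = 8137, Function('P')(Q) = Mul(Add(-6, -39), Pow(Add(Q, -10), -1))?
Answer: Rational(536280835, 107) ≈ 5.0120e+6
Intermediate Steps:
Function('P')(Q) = Mul(-45, Pow(Add(-10, Q), -1))
E = -20206 (E = Add(-14847, -5359) = -20206)
V = Rational(534118793, 107) (V = Mul(Rational(-1, 5), Mul(Add(8137, -21410), Add(Mul(-45, Pow(Add(-10, -97), -1)), 1880))) = Mul(Rational(-1, 5), Mul(-13273, Add(Mul(-45, Pow(-107, -1)), 1880))) = Mul(Rational(-1, 5), Mul(-13273, Add(Mul(-45, Rational(-1, 107)), 1880))) = Mul(Rational(-1, 5), Mul(-13273, Add(Rational(45, 107), 1880))) = Mul(Rational(-1, 5), Mul(-13273, Rational(201205, 107))) = Mul(Rational(-1, 5), Rational(-2670593965, 107)) = Rational(534118793, 107) ≈ 4.9918e+6)
Add(V, Mul(-1, E)) = Add(Rational(534118793, 107), Mul(-1, -20206)) = Add(Rational(534118793, 107), 20206) = Rational(536280835, 107)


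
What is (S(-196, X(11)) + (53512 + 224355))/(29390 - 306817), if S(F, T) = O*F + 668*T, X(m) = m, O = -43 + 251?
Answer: -244447/277427 ≈ -0.88112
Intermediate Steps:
O = 208
S(F, T) = 208*F + 668*T
(S(-196, X(11)) + (53512 + 224355))/(29390 - 306817) = ((208*(-196) + 668*11) + (53512 + 224355))/(29390 - 306817) = ((-40768 + 7348) + 277867)/(-277427) = (-33420 + 277867)*(-1/277427) = 244447*(-1/277427) = -244447/277427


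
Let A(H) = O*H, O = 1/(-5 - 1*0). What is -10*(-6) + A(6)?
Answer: 294/5 ≈ 58.800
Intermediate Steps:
O = -⅕ (O = 1/(-5 + 0) = 1/(-5) = -⅕ ≈ -0.20000)
A(H) = -H/5
-10*(-6) + A(6) = -10*(-6) - ⅕*6 = 60 - 6/5 = 294/5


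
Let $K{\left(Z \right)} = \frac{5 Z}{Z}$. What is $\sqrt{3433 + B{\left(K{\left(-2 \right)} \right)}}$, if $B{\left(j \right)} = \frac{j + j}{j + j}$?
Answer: $\sqrt{3434} \approx 58.6$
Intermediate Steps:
$K{\left(Z \right)} = 5$
$B{\left(j \right)} = 1$ ($B{\left(j \right)} = \frac{2 j}{2 j} = 2 j \frac{1}{2 j} = 1$)
$\sqrt{3433 + B{\left(K{\left(-2 \right)} \right)}} = \sqrt{3433 + 1} = \sqrt{3434}$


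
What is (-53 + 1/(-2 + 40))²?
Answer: 4052169/1444 ≈ 2806.2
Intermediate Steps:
(-53 + 1/(-2 + 40))² = (-53 + 1/38)² = (-2013/38)² = 4052169/1444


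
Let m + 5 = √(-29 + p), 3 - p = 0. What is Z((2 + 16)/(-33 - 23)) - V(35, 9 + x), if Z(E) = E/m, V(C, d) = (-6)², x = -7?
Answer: -17121/476 + 3*I*√26/476 ≈ -35.969 + 0.032137*I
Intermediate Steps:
p = 3 (p = 3 - 1*0 = 3 + 0 = 3)
m = -5 + I*√26 (m = -5 + √(-29 + 3) = -5 + √(-26) = -5 + I*√26 ≈ -5.0 + 5.099*I)
V(C, d) = 36
Z(E) = E/(-5 + I*√26)
Z((2 + 16)/(-33 - 23)) - V(35, 9 + x) = (-5*(2 + 16)/(51*(-33 - 23)) - I*(2 + 16)/(-33 - 23)*√26/51) - 1*36 = (-30/(17*(-56)) - I*18/(-56)*√26/51) - 36 = (-30*(-1)/(17*56) - I*18*(-1/56)*√26/51) - 36 = (-5/51*(-9/28) - 1/51*I*(-9/28)*√26) - 36 = (15/476 + 3*I*√26/476) - 36 = -17121/476 + 3*I*√26/476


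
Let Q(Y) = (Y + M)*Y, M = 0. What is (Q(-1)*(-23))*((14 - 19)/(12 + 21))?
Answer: 115/33 ≈ 3.4848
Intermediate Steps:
Q(Y) = Y² (Q(Y) = (Y + 0)*Y = Y*Y = Y²)
(Q(-1)*(-23))*((14 - 19)/(12 + 21)) = ((-1)²*(-23))*((14 - 19)/(12 + 21)) = (1*(-23))*(-5/33) = -(-115)/33 = -23*(-5/33) = 115/33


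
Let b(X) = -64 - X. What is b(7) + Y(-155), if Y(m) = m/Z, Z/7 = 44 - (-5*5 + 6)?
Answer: -31466/441 ≈ -71.351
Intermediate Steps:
Z = 441 (Z = 7*(44 - (-5*5 + 6)) = 7*(44 - (-25 + 6)) = 7*(44 - 1*(-19)) = 7*(44 + 19) = 7*63 = 441)
Y(m) = m/441
b(7) + Y(-155) = (-64 - 1*7) + (1/441)*(-155) = (-64 - 7) - 155/441 = -71 - 155/441 = -31466/441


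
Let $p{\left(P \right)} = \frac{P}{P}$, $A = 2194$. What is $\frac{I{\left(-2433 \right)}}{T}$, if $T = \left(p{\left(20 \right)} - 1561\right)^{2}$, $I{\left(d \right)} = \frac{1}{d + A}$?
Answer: $- \frac{1}{581630400} \approx -1.7193 \cdot 10^{-9}$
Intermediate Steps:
$I{\left(d \right)} = \frac{1}{2194 + d}$ ($I{\left(d \right)} = \frac{1}{d + 2194} = \frac{1}{2194 + d}$)
$p{\left(P \right)} = 1$
$T = 2433600$ ($T = \left(1 - 1561\right)^{2} = \left(-1560\right)^{2} = 2433600$)
$\frac{I{\left(-2433 \right)}}{T} = \frac{1}{\left(2194 - 2433\right) 2433600} = \frac{1}{-239} \cdot \frac{1}{2433600} = \left(- \frac{1}{239}\right) \frac{1}{2433600} = - \frac{1}{581630400}$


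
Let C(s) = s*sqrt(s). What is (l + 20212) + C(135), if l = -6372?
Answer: 13840 + 405*sqrt(15) ≈ 15409.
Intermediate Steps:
C(s) = s**(3/2)
(l + 20212) + C(135) = (-6372 + 20212) + 135**(3/2) = 13840 + 405*sqrt(15)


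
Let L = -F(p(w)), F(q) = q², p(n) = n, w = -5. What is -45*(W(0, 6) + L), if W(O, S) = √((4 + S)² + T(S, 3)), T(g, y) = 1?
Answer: 1125 - 45*√101 ≈ 672.76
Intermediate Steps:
W(O, S) = √(1 + (4 + S)²) (W(O, S) = √((4 + S)² + 1) = √(1 + (4 + S)²))
L = -25 (L = -1*(-5)² = -1*25 = -25)
-45*(W(0, 6) + L) = -45*(√(1 + (4 + 6)²) - 25) = -45*(√(1 + 10²) - 25) = -45*(√(1 + 100) - 25) = -45*(√101 - 25) = -45*(-25 + √101) = 1125 - 45*√101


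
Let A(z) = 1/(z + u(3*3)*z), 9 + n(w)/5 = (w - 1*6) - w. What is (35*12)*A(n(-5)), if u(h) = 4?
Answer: -28/25 ≈ -1.1200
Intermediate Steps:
n(w) = -75 (n(w) = -45 + 5*((w - 1*6) - w) = -45 + 5*((w - 6) - w) = -45 + 5*((-6 + w) - w) = -45 + 5*(-6) = -45 - 30 = -75)
A(z) = 1/(5*z) (A(z) = 1/(z + 4*z) = 1/(5*z))
(35*12)*A(n(-5)) = (35*12)*((⅕)/(-75)) = 420*((⅕)*(-1/75)) = 420*(-1/375) = -28/25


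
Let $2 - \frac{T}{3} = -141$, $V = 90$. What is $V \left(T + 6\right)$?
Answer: $39150$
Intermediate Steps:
$T = 429$ ($T = 6 - -423 = 6 + 423 = 429$)
$V \left(T + 6\right) = 90 \left(429 + 6\right) = 90 \cdot 435 = 39150$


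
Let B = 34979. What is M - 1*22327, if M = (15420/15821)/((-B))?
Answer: -12355823415613/553402759 ≈ -22327.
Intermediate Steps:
M = -15420/553402759 (M = (15420/15821)/((-1*34979)) = (15420*(1/15821))/(-34979) = (15420/15821)*(-1/34979) = -15420/553402759 ≈ -2.7864e-5)
M - 1*22327 = -15420/553402759 - 1*22327 = -15420/553402759 - 22327 = -12355823415613/553402759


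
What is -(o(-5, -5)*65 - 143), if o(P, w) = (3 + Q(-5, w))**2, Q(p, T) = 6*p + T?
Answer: -66417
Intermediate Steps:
Q(p, T) = T + 6*p
o(P, w) = (-27 + w)**2 (o(P, w) = (3 + (w + 6*(-5)))**2 = (3 + (w - 30))**2 = (3 + (-30 + w))**2 = (-27 + w)**2)
-(o(-5, -5)*65 - 143) = -((-27 - 5)**2*65 - 143) = -((-32)**2*65 - 143) = -(1024*65 - 143) = -(66560 - 143) = -1*66417 = -66417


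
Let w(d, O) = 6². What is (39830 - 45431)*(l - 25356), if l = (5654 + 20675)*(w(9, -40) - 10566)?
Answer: 1552987735326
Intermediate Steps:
w(d, O) = 36
l = -277244370 (l = (5654 + 20675)*(36 - 10566) = 26329*(-10530) = -277244370)
(39830 - 45431)*(l - 25356) = (39830 - 45431)*(-277244370 - 25356) = -5601*(-277269726) = 1552987735326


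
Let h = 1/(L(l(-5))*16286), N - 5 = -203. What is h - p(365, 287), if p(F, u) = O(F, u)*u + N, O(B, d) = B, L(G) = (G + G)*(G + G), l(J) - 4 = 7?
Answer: -824162606167/7882424 ≈ -1.0456e+5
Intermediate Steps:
l(J) = 11 (l(J) = 4 + 7 = 11)
L(G) = 4*G² (L(G) = (2*G)*(2*G) = 4*G²)
N = -198 (N = 5 - 203 = -198)
p(F, u) = -198 + F*u (p(F, u) = F*u - 198 = -198 + F*u)
h = 1/7882424 (h = 1/((4*11²)*16286) = (1/16286)/(4*121) = (1/16286)/484 = (1/484)*(1/16286) = 1/7882424 ≈ 1.2686e-7)
h - p(365, 287) = 1/7882424 - (-198 + 365*287) = 1/7882424 - (-198 + 104755) = 1/7882424 - 1*104557 = 1/7882424 - 104557 = -824162606167/7882424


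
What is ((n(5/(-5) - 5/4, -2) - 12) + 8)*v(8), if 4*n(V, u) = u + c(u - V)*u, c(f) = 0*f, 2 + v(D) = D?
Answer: -27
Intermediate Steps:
v(D) = -2 + D
c(f) = 0
n(V, u) = u/4 (n(V, u) = (u + 0*u)/4 = (u + 0)/4 = u/4)
((n(5/(-5) - 5/4, -2) - 12) + 8)*v(8) = (((¼)*(-2) - 12) + 8)*(-2 + 8) = ((-½ - 12) + 8)*6 = (-25/2 + 8)*6 = -9/2*6 = -27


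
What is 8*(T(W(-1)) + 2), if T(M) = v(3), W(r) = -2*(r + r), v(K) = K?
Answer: 40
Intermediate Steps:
W(r) = -4*r
T(M) = 3
8*(T(W(-1)) + 2) = 8*(3 + 2) = 8*5 = 40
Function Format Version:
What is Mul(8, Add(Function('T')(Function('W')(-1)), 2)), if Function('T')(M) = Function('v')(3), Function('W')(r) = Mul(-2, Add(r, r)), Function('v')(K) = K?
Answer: 40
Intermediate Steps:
Function('W')(r) = Mul(-4, r) (Function('W')(r) = Mul(-2, Mul(2, r)) = Mul(-4, r))
Function('T')(M) = 3
Mul(8, Add(Function('T')(Function('W')(-1)), 2)) = Mul(8, Add(3, 2)) = Mul(8, 5) = 40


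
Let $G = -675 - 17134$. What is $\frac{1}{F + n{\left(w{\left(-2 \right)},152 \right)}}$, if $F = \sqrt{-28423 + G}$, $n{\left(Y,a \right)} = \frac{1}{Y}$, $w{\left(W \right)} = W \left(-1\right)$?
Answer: $\frac{2}{184929} - \frac{8 i \sqrt{11558}}{184929} \approx 1.0815 \cdot 10^{-5} - 0.0046508 i$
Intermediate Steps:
$w{\left(W \right)} = - W$
$G = -17809$
$F = 2 i \sqrt{11558}$ ($F = \sqrt{-28423 - 17809} = \sqrt{-46232} = 2 i \sqrt{11558} \approx 215.02 i$)
$\frac{1}{F + n{\left(w{\left(-2 \right)},152 \right)}} = \frac{1}{2 i \sqrt{11558} + \frac{1}{\left(-1\right) \left(-2\right)}} = \frac{1}{2 i \sqrt{11558} + \frac{1}{2}} = \frac{1}{\frac{1}{2} + 2 i \sqrt{11558}}$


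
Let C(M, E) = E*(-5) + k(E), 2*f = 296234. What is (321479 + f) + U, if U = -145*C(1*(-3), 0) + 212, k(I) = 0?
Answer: 469808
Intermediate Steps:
f = 148117 (f = (½)*296234 = 148117)
C(M, E) = -5*E (C(M, E) = E*(-5) + 0 = -5*E + 0 = -5*E)
U = 212 (U = -(-725)*0 + 212 = -145*0 + 212 = 0 + 212 = 212)
(321479 + f) + U = (321479 + 148117) + 212 = 469596 + 212 = 469808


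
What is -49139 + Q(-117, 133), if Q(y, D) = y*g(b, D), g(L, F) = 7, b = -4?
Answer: -49958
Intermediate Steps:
Q(y, D) = 7*y (Q(y, D) = y*7 = 7*y)
-49139 + Q(-117, 133) = -49139 + 7*(-117) = -49139 - 819 = -49958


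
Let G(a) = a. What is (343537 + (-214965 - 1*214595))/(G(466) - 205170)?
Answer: 86023/204704 ≈ 0.42023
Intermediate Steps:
(343537 + (-214965 - 1*214595))/(G(466) - 205170) = (343537 + (-214965 - 1*214595))/(466 - 205170) = (343537 + (-214965 - 214595))/(-204704) = (343537 - 429560)*(-1/204704) = -86023*(-1/204704) = 86023/204704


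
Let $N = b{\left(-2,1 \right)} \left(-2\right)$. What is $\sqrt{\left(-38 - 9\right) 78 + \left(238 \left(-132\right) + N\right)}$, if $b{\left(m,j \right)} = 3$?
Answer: $4 i \sqrt{2193} \approx 187.32 i$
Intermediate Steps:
$N = -6$ ($N = 3 \left(-2\right) = -6$)
$\sqrt{\left(-38 - 9\right) 78 + \left(238 \left(-132\right) + N\right)} = \sqrt{\left(-38 - 9\right) 78 + \left(238 \left(-132\right) - 6\right)} = \sqrt{\left(-47\right) 78 - 31422} = \sqrt{-3666 - 31422} = \sqrt{-35088} = 4 i \sqrt{2193}$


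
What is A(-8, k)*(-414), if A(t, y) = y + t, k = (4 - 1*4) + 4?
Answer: 1656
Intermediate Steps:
k = 4 (k = (4 - 4) + 4 = 0 + 4 = 4)
A(t, y) = t + y
A(-8, k)*(-414) = (-8 + 4)*(-414) = -4*(-414) = 1656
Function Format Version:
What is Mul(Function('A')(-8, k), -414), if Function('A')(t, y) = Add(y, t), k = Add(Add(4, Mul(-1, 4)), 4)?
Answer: 1656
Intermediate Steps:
k = 4 (k = Add(Add(4, -4), 4) = Add(0, 4) = 4)
Function('A')(t, y) = Add(t, y)
Mul(Function('A')(-8, k), -414) = Mul(Add(-8, 4), -414) = Mul(-4, -414) = 1656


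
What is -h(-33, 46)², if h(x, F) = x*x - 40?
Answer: -1100401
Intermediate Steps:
h(x, F) = -40 + x² (h(x, F) = x² - 40 = -40 + x²)
-h(-33, 46)² = -(-40 + (-33)²)² = -(-40 + 1089)² = -1*1049² = -1*1100401 = -1100401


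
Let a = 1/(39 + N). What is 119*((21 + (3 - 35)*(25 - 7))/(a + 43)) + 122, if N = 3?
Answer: -2553436/1807 ≈ -1413.1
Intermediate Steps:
a = 1/42 (a = 1/(39 + 3) = 1/42 ≈ 0.023810)
119*((21 + (3 - 35)*(25 - 7))/(a + 43)) + 122 = 119*((21 + (3 - 35)*(25 - 7))/(1/42 + 43)) + 122 = 119*((21 - 32*18)/(1807/42)) + 122 = 119*((21 - 576)*(42/1807)) + 122 = 119*(-555*42/1807) + 122 = 119*(-23310/1807) + 122 = -2773890/1807 + 122 = -2553436/1807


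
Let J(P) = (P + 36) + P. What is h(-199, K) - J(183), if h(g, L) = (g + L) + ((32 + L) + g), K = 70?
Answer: -628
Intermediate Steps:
h(g, L) = 32 + 2*L + 2*g (h(g, L) = (L + g) + (32 + L + g) = 32 + 2*L + 2*g)
J(P) = 36 + 2*P (J(P) = (36 + P) + P = 36 + 2*P)
h(-199, K) - J(183) = (32 + 2*70 + 2*(-199)) - (36 + 2*183) = (32 + 140 - 398) - (36 + 366) = -226 - 1*402 = -226 - 402 = -628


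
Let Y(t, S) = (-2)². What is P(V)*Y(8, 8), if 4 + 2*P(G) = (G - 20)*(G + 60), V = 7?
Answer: -1750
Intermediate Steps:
Y(t, S) = 4
P(G) = -2 + (-20 + G)*(60 + G)/2 (P(G) = -2 + ((G - 20)*(G + 60))/2 = -2 + ((-20 + G)*(60 + G))/2 = -2 + (-20 + G)*(60 + G)/2)
P(V)*Y(8, 8) = (-602 + (½)*7² + 20*7)*4 = (-602 + (½)*49 + 140)*4 = (-602 + 49/2 + 140)*4 = -875/2*4 = -1750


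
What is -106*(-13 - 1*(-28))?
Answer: -1590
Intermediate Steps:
-106*(-13 - 1*(-28)) = -106*(-13 + 28) = -106*15 = -1590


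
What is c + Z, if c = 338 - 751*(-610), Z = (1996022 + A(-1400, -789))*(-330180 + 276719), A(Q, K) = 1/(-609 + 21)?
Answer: -62744817678611/588 ≈ -1.0671e+11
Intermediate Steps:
A(Q, K) = -1/588 (A(Q, K) = 1/(-588) = -1/588)
Z = -62745087246035/588 (Z = (1996022 - 1/588)*(-330180 + 276719) = (1173660935/588)*(-53461) = -62745087246035/588 ≈ -1.0671e+11)
c = 458448 (c = 338 + 458110 = 458448)
c + Z = 458448 - 62745087246035/588 = -62744817678611/588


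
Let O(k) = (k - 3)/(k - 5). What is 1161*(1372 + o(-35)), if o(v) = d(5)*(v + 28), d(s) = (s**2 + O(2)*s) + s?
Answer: 1335537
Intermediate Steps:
O(k) = (-3 + k)/(-5 + k)
d(s) = s**2 + 4*s/3 (d(s) = (s**2 + ((-3 + 2)/(-5 + 2))*s) + s = (s**2 + (-1/(-3))*s) + s = (s**2 + (-1/3*(-1))*s) + s = (s**2 + s/3) + s = s**2 + 4*s/3)
o(v) = 2660/3 + 95*v/3 (o(v) = ((1/3)*5*(4 + 3*5))*(v + 28) = ((1/3)*5*(4 + 15))*(28 + v) = ((1/3)*5*19)*(28 + v) = 95*(28 + v)/3 = 2660/3 + 95*v/3)
1161*(1372 + o(-35)) = 1161*(1372 + (2660/3 + (95/3)*(-35))) = 1161*(1372 + (2660/3 - 3325/3)) = 1161*(1372 - 665/3) = 1161*(3451/3) = 1335537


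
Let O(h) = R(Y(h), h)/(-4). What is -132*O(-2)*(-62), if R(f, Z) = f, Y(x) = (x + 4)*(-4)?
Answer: 16368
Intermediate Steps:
Y(x) = -16 - 4*x (Y(x) = (4 + x)*(-4) = -16 - 4*x)
O(h) = 4 + h (O(h) = (-16 - 4*h)/(-4) = (-16 - 4*h)*(-¼) = 4 + h)
-132*O(-2)*(-62) = -132*(4 - 2)*(-62) = -132*2*(-62) = -264*(-62) = 16368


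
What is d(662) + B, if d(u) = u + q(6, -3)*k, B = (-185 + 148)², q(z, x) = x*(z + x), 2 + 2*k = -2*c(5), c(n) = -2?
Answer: 2022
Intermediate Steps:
k = 1 (k = -1 + (-2*(-2))/2 = -1 + (½)*4 = -1 + 2 = 1)
q(z, x) = x*(x + z)
B = 1369 (B = (-37)² = 1369)
d(u) = -9 + u (d(u) = u - 3*(-3 + 6)*1 = u - 3*3*1 = u - 9*1 = u - 9 = -9 + u)
d(662) + B = (-9 + 662) + 1369 = 653 + 1369 = 2022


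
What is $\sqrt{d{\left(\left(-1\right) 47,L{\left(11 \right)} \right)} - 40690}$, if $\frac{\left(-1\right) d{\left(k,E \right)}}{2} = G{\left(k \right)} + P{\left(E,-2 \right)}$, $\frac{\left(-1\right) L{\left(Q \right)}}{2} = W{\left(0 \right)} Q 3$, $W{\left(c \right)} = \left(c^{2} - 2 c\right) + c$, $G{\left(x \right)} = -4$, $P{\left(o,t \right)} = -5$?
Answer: $4 i \sqrt{2542} \approx 201.67 i$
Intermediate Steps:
$W{\left(c \right)} = c^{2} - c$
$L{\left(Q \right)} = 0$ ($L{\left(Q \right)} = - 2 \cdot 0 \left(-1 + 0\right) Q 3 = - 2 \cdot 0 \left(-1\right) Q 3 = - 2 \cdot 0 Q 3 = - 2 \cdot 0 \cdot 3 = \left(-2\right) 0 = 0$)
$d{\left(k,E \right)} = 18$ ($d{\left(k,E \right)} = - 2 \left(-4 - 5\right) = \left(-2\right) \left(-9\right) = 18$)
$\sqrt{d{\left(\left(-1\right) 47,L{\left(11 \right)} \right)} - 40690} = \sqrt{18 - 40690} = \sqrt{-40672} = 4 i \sqrt{2542}$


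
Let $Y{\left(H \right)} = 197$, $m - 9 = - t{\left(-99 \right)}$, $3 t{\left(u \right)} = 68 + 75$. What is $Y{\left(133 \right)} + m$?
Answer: $\frac{475}{3} \approx 158.33$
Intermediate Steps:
$t{\left(u \right)} = \frac{143}{3}$ ($t{\left(u \right)} = \frac{68 + 75}{3} = \frac{1}{3} \cdot 143 = \frac{143}{3}$)
$m = - \frac{116}{3}$ ($m = 9 - \frac{143}{3} = - \frac{116}{3} \approx -38.667$)
$Y{\left(133 \right)} + m = 197 - \frac{116}{3} = \frac{475}{3}$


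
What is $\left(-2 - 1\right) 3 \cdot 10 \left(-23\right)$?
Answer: $2070$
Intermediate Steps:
$\left(-2 - 1\right) 3 \cdot 10 \left(-23\right) = \left(-3\right) 3 \cdot 10 \left(-23\right) = \left(-9\right) 10 \left(-23\right) = \left(-90\right) \left(-23\right) = 2070$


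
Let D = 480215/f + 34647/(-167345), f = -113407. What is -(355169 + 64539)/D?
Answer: 1991314512682705/21072697876 ≈ 94497.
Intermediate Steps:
D = -84290791504/18978094415 (D = 480215/(-113407) + 34647/(-167345) = 480215*(-1/113407) + 34647*(-1/167345) = -480215/113407 - 34647/167345 = -84290791504/18978094415 ≈ -4.4415)
-(355169 + 64539)/D = -(355169 + 64539)/(-84290791504/18978094415) = -419708*(-18978094415)/84290791504 = -1*(-1991314512682705/21072697876) = 1991314512682705/21072697876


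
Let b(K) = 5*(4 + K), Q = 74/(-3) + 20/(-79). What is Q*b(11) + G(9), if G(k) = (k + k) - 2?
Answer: -146386/79 ≈ -1853.0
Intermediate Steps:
Q = -5906/237 (Q = 74*(-1/3) + 20*(-1/79) = -74/3 - 20/79 = -5906/237 ≈ -24.920)
G(k) = -2 + 2*k (G(k) = 2*k - 2 = -2 + 2*k)
b(K) = 20 + 5*K
Q*b(11) + G(9) = -5906*(20 + 5*11)/237 + (-2 + 2*9) = -5906*(20 + 55)/237 + (-2 + 18) = -5906/237*75 + 16 = -147650/79 + 16 = -146386/79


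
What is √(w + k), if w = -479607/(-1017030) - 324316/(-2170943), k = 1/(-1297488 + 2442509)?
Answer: 3*√48997548313944778825502463352936990/842702692861465030 ≈ 0.78801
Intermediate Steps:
k = 1/1145021 ≈ 8.7335e-7
w = 457012853627/735971386430 (w = -479607*(-1/1017030) - 324316*(-1/2170943) = 159869/339010 + 324316/2170943 = 457012853627/735971386430 ≈ 0.62097)
√(w + k) = √(457012853627/735971386430 + 1/1145021) = √(523290050644227597/842702692861465030) = 3*√48997548313944778825502463352936990/842702692861465030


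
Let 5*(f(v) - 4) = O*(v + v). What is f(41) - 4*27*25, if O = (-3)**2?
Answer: -12742/5 ≈ -2548.4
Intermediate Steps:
O = 9
f(v) = 4 + 18*v/5 (f(v) = 4 + (9*(v + v))/5 = 4 + (9*(2*v))/5 = 4 + (18*v)/5 = 4 + 18*v/5)
f(41) - 4*27*25 = (4 + (18/5)*41) - 4*27*25 = (4 + 738/5) - 108*25 = 758/5 - 2700 = -12742/5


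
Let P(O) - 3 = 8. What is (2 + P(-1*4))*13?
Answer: 169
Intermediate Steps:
P(O) = 11 (P(O) = 3 + 8 = 11)
(2 + P(-1*4))*13 = (2 + 11)*13 = 13*13 = 169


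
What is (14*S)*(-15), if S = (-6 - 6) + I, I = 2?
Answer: 2100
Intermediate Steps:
S = -10 (S = (-6 - 6) + 2 = -12 + 2 = -10)
(14*S)*(-15) = (14*(-10))*(-15) = -140*(-15) = 2100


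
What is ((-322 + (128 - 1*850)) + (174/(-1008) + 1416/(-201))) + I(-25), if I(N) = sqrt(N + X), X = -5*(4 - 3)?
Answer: -11832503/11256 + I*sqrt(30) ≈ -1051.2 + 5.4772*I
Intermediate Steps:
X = -5 (X = -5*1 = -5)
I(N) = sqrt(-5 + N) (I(N) = sqrt(N - 5) = sqrt(-5 + N))
((-322 + (128 - 1*850)) + (174/(-1008) + 1416/(-201))) + I(-25) = ((-322 + (128 - 1*850)) + (174/(-1008) + 1416/(-201))) + sqrt(-5 - 25) = ((-322 + (128 - 850)) + (174*(-1/1008) + 1416*(-1/201))) + sqrt(-30) = ((-322 - 722) + (-29/168 - 472/67)) + I*sqrt(30) = (-1044 - 81239/11256) + I*sqrt(30) = -11832503/11256 + I*sqrt(30)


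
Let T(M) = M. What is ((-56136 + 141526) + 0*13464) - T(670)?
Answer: 84720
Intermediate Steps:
((-56136 + 141526) + 0*13464) - T(670) = ((-56136 + 141526) + 0*13464) - 1*670 = (85390 + 0) - 670 = 85390 - 670 = 84720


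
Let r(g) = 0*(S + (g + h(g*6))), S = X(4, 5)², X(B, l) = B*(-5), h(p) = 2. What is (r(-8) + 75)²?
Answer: 5625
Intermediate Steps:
X(B, l) = -5*B
S = 400 (S = (-5*4)² = (-20)² = 400)
r(g) = 0 (r(g) = 0*(400 + (g + 2)) = 0*(400 + (2 + g)) = 0*(402 + g) = 0)
(r(-8) + 75)² = (0 + 75)² = 75² = 5625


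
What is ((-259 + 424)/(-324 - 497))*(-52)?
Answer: 8580/821 ≈ 10.451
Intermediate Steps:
((-259 + 424)/(-324 - 497))*(-52) = (165/(-821))*(-52) = (165*(-1/821))*(-52) = -165/821*(-52) = 8580/821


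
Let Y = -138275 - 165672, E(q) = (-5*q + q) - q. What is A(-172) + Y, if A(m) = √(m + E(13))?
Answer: -303947 + I*√237 ≈ -3.0395e+5 + 15.395*I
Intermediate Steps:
E(q) = -5*q (E(q) = -4*q - q = -5*q)
A(m) = √(-65 + m) (A(m) = √(m - 5*13) = √(m - 65) = √(-65 + m))
Y = -303947
A(-172) + Y = √(-65 - 172) - 303947 = √(-237) - 303947 = I*√237 - 303947 = -303947 + I*√237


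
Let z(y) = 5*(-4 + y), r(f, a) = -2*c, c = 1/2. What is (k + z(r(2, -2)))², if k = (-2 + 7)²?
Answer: 0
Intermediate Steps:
c = ½ (c = 1*(½) = ½ ≈ 0.50000)
r(f, a) = -1 (r(f, a) = -2*½ = -1)
z(y) = -20 + 5*y
k = 25 (k = 5² = 25)
(k + z(r(2, -2)))² = (25 + (-20 + 5*(-1)))² = (25 + (-20 - 5))² = (25 - 25)² = 0² = 0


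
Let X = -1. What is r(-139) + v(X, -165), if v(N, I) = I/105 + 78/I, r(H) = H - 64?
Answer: -78942/385 ≈ -205.04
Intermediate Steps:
r(H) = -64 + H
v(N, I) = 78/I + I/105 (v(N, I) = I*(1/105) + 78/I = I/105 + 78/I = 78/I + I/105)
r(-139) + v(X, -165) = (-64 - 139) + (78/(-165) + (1/105)*(-165)) = -203 + (78*(-1/165) - 11/7) = -203 + (-26/55 - 11/7) = -203 - 787/385 = -78942/385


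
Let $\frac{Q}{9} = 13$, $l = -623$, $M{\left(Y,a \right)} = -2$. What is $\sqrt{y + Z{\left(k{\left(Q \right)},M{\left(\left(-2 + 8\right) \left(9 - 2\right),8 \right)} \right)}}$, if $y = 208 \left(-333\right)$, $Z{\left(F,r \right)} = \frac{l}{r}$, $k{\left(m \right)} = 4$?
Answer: $\frac{i \sqrt{275810}}{2} \approx 262.59 i$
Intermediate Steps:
$Q = 117$ ($Q = 9 \cdot 13 = 117$)
$Z{\left(F,r \right)} = - \frac{623}{r}$
$y = -69264$
$\sqrt{y + Z{\left(k{\left(Q \right)},M{\left(\left(-2 + 8\right) \left(9 - 2\right),8 \right)} \right)}} = \sqrt{-69264 - \frac{623}{-2}} = \sqrt{-69264 - - \frac{623}{2}} = \sqrt{-69264 + \frac{623}{2}} = \sqrt{- \frac{137905}{2}} = \frac{i \sqrt{275810}}{2}$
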